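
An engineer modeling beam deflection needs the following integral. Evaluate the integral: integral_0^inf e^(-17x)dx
integral_0^inf e^(-17x) dx=[-1/17 * e^(-17x)]_0^inf
=0 - (-1/17)=1/17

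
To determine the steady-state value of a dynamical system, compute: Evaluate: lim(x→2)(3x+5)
Polynomial is continuous, so substitute x=2:
3·2+5=11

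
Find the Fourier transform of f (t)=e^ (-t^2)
The Fourier transform of a Gaussian e^(-t^2) is sqrt(pi)*e^(-omega^2/4).
With a=1: F(omega)=sqrt(pi)*e^(-omega^2/4)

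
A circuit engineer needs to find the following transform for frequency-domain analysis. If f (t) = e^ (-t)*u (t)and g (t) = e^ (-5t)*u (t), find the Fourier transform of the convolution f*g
By the convolution theorem: F{f*g} = F(omega)*G(omega)
F(omega) = 1/(1+j*omega), G(omega) = 1/(5+j*omega)
F{f*g} = 1/((1+j*omega)(5+j*omega))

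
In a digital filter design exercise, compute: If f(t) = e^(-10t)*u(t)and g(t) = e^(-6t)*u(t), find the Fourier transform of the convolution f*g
By the convolution theorem: F{f*g}=F(omega)*G(omega)
F(omega)=1/(10+j*omega), G(omega)=1/(6+j*omega)
F{f*g}=1/((10+j*omega)(6+j*omega))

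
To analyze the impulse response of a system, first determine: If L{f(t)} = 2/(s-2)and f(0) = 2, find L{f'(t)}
L{f'(t)}=s·F(s) - f(0)=2s/(s-2) - 2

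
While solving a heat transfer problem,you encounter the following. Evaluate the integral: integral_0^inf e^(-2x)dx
integral_0^inf e^(-2x) dx=[-1/2 * e^(-2x)]_0^inf
=0 - (-1/2)=1/2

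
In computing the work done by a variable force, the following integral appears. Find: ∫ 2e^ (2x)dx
Since d/dx[e^(2x)]=2e^(2x), we get 1 e^(2x) + C

Answer: e^(2x) + C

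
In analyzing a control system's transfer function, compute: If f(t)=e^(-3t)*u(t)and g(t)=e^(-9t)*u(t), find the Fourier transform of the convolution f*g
By the convolution theorem: F{f * g} = F(omega) * G(omega)
F(omega) = 1/(3+j * omega), G(omega) = 1/(9+j * omega)
F{f * g} = 1/((3+j * omega)(9+j * omega))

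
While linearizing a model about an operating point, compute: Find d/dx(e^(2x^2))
Chain rule: d/dx[e^u]=e^u · u' where u=2x^2
u'=4x

Answer: 4x·e^(2x^2)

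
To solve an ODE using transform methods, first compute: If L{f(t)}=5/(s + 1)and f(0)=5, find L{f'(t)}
L{f'(t)}=s·F(s) - f(0)=5s/(s+1)-5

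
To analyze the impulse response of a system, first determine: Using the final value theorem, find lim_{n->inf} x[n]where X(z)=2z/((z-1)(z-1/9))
Final value theorem: lim x[n]=lim_{z->1} (z-1) * X(z)
(z-1) * X(z)=2z/(z-1/9)
As z->1: 2/(1-1/9)=2/(8/9)=9/4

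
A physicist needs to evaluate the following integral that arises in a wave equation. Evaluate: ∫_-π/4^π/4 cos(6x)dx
Antiderivative: sin(6x)/6
Evaluate at bounds: [sin(6·π/4)/6] - [sin(6·-π/4)/6]
=((-1) - (1))/6=-1/3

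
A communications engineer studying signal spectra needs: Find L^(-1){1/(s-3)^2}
L^(-1){1/(s-a)^n}=t^(n-1)·e^(at)/(n-1)!
Here a=3, n=2: t^1·e^(3t)/1

Answer: t·e^(3t)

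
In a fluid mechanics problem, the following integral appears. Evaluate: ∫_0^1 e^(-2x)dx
Antiderivative: (1/(-2))e^(-2x)
Evaluate: (1/(-2))(e^-2-1)

Answer: (e^-2-1)/(-2)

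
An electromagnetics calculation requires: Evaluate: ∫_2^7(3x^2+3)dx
Step 1: Find antiderivative F(x)=x^3 + 3x
Step 2: F(7) - F(2)=364 - (14)=350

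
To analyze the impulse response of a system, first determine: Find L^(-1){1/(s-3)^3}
L^(-1){1/(s-a)^n}=t^(n-1)·e^(at)/(n-1)!
Here a=3, n=3: t^2·e^(3t)/2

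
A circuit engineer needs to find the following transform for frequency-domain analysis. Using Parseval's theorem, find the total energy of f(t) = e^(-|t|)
Parseval's theorem: E = integral |f(t)|^2 dt = (1/2pi) integral |F(omega)|^2 domega
E = integral_{-inf}^{inf} e^(-2|t|) dt = 2*integral_0^inf e^(-2t) dt = 2/(2*1) = 1/1

Answer: 1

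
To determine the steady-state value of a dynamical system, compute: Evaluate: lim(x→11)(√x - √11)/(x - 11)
Multiply by conjugate (√x + √11)/(√x + √11):
=(x - 11)/((x - 11)(√x + √11))=1/(√x + √11)
As x → 11: 1/(2√11)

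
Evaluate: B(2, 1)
B(x,y)=Γ(x)Γ(y)/Γ(x + y)=(x-1)!(y-1)!/(x + y-1)!
B(2,1)=1!·0!/2!=1/2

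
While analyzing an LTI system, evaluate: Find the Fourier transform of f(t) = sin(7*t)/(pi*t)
sin(W*t)/(pi*t) = (W/pi)*sinc(W*t/pi) is the impulse response of the ideal low-pass filter with cutoff W (here W = 7).
Its Fourier transform is a rectangular function:
F(omega) = 1 for |omega| < 7, 0 otherwise

Answer: rect(omega/14) [i.e., 1 for |omega| < 7, 0 otherwise]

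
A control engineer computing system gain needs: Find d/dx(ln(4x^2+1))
Chain rule: d/dx[ln(u)] = u'/u where u = 4x^2 + 1
u' = 8x

Answer: (8x)/(4x^2 + 1)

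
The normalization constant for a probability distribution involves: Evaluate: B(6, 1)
B(x,y)=Γ(x)Γ(y)/Γ(x + y)=(x-1)!(y-1)!/(x + y-1)!
B(6,1)=5!·0!/6!=1/6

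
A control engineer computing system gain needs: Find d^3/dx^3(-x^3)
Apply power rule 3 times:
d^1: -3x^2
d^2: -6x
d^3: -6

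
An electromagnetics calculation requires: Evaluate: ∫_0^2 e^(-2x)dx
Antiderivative: (1/(-2))e^(-2x)
Evaluate: (1/(-2))(e^-4 - 1)

Answer: (e^-4 - 1)/(-2)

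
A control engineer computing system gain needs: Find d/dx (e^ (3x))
Chain rule: d/dx[e^u]=e^u · u' where u=3x
u'=3

Answer: 3·e^(3x)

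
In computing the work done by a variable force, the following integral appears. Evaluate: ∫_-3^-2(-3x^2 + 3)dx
Step 1: Find antiderivative F(x)=-x^3 + 3x
Step 2: F(-2) - F(-3)=2 - (18)=-16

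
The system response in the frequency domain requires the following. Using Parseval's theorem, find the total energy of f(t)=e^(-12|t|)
Parseval's theorem: E = integral |f(t)|^2 dt = (1/2pi) integral |F(omega)|^2 domega
E = integral_{-inf}^{inf} e^(-24|t|) dt = 2*integral_0^inf e^(-24t) dt = 2/(2*12) = 1/12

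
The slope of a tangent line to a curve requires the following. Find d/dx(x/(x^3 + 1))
Quotient rule: (f/g)'=(f'g - fg')/g²
f=x, f'=1
g=x^3 + 1, g'=3x^2

Answer: (1·(x^3 + 1) - 3x^3)/(x^3 + 1)²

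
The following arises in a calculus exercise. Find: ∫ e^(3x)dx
Since d/dx[e^(3x)] = 3e^(3x), we get 1/3 e^(3x) + C

Answer: (1/3)e^(3x) + C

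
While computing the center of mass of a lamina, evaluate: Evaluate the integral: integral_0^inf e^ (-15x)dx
integral_0^inf e^(-15x) dx=[-1/15 * e^(-15x)]_0^inf
=0 - (-1/15)=1/15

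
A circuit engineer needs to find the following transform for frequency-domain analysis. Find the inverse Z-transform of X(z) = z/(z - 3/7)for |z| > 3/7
Standard pair: z/(z-a) <-> a^n * u[n] for causal signals
With a=3/7: x[n]=(3/7)^n * u[n]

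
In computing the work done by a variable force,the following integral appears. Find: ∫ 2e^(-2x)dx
Since d/dx[e^(-2x)] = -2e^(-2x), we get -1 e^(-2x) + C

Answer: -e^(-2x) + C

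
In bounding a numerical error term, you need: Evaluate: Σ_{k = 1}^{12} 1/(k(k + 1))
Partial fractions: 1/(k(k+1)) = 1/k - 1/(k+1)
Telescoping sum: 1(1-1/13) = 1·12/13

Answer: 12/13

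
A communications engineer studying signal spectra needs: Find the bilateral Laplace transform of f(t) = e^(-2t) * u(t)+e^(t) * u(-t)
For e^(-2t) * u(t): L = 1/(s + 2), Re(s) > -2
For e^(t) * u(-t): L = -1/(s-1), Re(s) < 1
Combined: F(s) = 1/(s + 2) - 1/(s-1), -2 < Re(s) < 1

Answer: 1/(s + 2) - 1/(s-1), ROC: -2 < Re(s) < 1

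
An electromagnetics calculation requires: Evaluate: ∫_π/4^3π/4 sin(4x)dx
Antiderivative: -cos(4x)/4
Evaluate at bounds: [-cos(4·3π/4)/4] - [-cos(4·π/4)/4]
= (-(-1) + (-1))/4 = 0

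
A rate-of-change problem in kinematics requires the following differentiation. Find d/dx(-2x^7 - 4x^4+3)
Power rule: d/dx(ax^n)=n·a·x^(n-1)
Term by term: -14·x^6-16·x^3

Answer: -14x^6-16x^3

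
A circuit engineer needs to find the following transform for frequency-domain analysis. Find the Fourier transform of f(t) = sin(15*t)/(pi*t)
sin(W*t)/(pi*t)=(W/pi)*sinc(W*t/pi) is the impulse response of the ideal low-pass filter with cutoff W (here W=15).
Its Fourier transform is a rectangular function:
F(omega)=1 for |omega| < 15, 0 otherwise

Answer: rect(omega/30) [i.e., 1 for |omega| < 15, 0 otherwise]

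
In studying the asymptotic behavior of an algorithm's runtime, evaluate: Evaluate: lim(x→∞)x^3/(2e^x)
Apply L'Hôpital 3 times (∞/∞ each time):
Eventually get 3!/(2e^x) → 0

Answer: 0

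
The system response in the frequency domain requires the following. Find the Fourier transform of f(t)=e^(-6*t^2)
The Fourier transform of a Gaussian e^(-a * t^2) is sqrt(pi/a) * e^(-omega^2/(4a)).
With a=6: F(omega)=sqrt(pi/6) * e^(-omega^2/24)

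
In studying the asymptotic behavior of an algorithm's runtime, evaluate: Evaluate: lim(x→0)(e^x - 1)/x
L'Hôpital (0/0): lim e^x/1 = 1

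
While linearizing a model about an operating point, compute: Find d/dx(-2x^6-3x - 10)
Power rule: d/dx(ax^n) = n·a·x^(n-1)
Term by term: -12·x^5 - 3

Answer: -12x^5 - 3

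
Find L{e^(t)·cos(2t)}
First shifting: L{e^(at)f(t)} = F(s-a)
L{cos(2t)} = s/(s² + 4)
Shift: (s-1)/((s-1)² + 4)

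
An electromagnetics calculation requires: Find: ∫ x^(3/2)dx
Power rule: ∫ x^(3/2) dx=x^(5/2)/(5/2)+C

Answer: (2/5)·x^(5/2)+C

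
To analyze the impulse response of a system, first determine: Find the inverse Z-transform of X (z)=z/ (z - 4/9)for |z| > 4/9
Standard pair: z/(z-a) <-> a^n*u[n] for causal signals
With a = 4/9: x[n] = (4/9)^n*u[n]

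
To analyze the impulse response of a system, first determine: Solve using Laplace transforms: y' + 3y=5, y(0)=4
Take L of both sides: sY(s)-4+3Y(s)=5/s
Y(s)(s+3)=5/s+4
Y(s)=5/(s(s+3))+4/(s+3)
Partial fractions: 5/(s(s+3))=(5/3)/s - (5/3)/(s+3)
So Y(s)=(5/3)/s+(7/3)/(s+3)
Inverse transform (L^(-1){1/s}=1, L^(-1){1/(s+3)}=e^(-3t)):

Answer: y(t)=5/3+(7/3)·e^(-3t)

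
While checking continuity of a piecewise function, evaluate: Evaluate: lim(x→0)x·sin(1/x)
Squeeze theorem: -|x| ≤ x·sin(1/x) ≤ |x|
Since x → 0 as x → 0, by squeeze theorem the limit is 0

Answer: 0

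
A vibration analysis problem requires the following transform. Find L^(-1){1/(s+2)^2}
L^(-1){1/(s-a)^n}=t^(n-1)·e^(at)/(n-1)!
Here a=-2, n=2: t^1·e^(-2t)/1

Answer: t·e^(-2t)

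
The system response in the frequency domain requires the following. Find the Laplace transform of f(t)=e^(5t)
L{e^(at)} = 1/(s-a)
L{e^(5t)} = 1/(s-5)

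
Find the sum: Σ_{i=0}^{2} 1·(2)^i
Geometric series: S=a(1 - r^n)/(1 - r)
a=1, r=2, n=3
S=1(1 - 8)/-1=7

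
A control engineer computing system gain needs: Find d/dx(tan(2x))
Chain rule: d/dx[tan(u)] = sec²(u)·u' where u = 2x
u' = 2

Answer: 2·sec²(2x)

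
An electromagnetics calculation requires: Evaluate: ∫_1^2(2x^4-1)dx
Step 1: Find antiderivative F(x)=(2/5)x^5 - x
Step 2: F(2) - F(1)=54/5 - (-3/5)=57/5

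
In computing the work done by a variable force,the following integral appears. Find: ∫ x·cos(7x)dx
By parts: u=x, dv=cos(7x) dx
du=dx, v=sin(7x)/7
=x·sin(7x)/7 + cos(7x)/7² + C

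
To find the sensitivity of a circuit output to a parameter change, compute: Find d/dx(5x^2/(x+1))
Quotient rule: (f/g)'=(f'g - fg')/g²
f=5x^2, f'=10x
g=x + 1, g'=1

Answer: (10x·(x + 1) - 5x^2)/(x + 1)²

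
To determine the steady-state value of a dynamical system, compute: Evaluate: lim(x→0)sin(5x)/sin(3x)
sin(u) ≈ u for small u:
sin(5x)/sin(3x) ≈ 5x/(3x) = 5/3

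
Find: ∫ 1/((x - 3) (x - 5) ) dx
Partial fractions: 1/((x-3)(x-5))=A/(x-3) + B/(x-5)
A=-1/2, B=1/2
∫ [-1/2· 1/(x-3) + 1/2· 1/(x-5)] dx
=(1/2)[ln|x-5| - ln|x-3|] + C

Answer: (1/2)·ln|(x-5)/(x-3)| + C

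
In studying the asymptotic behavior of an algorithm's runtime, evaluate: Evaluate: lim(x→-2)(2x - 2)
Polynomial is continuous, so substitute x = -2:
2·(-2)-2 = -6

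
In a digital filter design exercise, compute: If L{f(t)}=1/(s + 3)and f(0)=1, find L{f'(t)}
L{f'(t)}=s·F(s) - f(0)=s/(s + 3) - 1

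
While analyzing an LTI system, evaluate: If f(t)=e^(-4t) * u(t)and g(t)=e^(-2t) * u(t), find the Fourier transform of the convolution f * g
By the convolution theorem: F{f*g}=F(omega)*G(omega)
F(omega)=1/(4 + j*omega), G(omega)=1/(2 + j*omega)
F{f*g}=1/((4 + j*omega)(2 + j*omega))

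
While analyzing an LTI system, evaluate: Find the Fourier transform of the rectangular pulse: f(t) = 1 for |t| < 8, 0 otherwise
F(omega) = integral from -8 to 8 of e^(-j*omega*t) dt
= 2*sin(8*omega)/omega = 16*sinc(8*omega/pi)

Answer: 2*sin(8*omega)/omega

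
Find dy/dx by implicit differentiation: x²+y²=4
Differentiate both sides: 2x + 2y·(dy/dx)=0
Solve: dy/dx=-2x/(2y)=-x/y

Answer: dy/dx=-x/y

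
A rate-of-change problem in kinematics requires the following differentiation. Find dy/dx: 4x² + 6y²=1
Differentiate: 8x+12y·(dy/dx)=0
dy/dx=-8x/(12y)=-(2/3)·(x/y)

Answer: dy/dx=-(2/3)·(x/y)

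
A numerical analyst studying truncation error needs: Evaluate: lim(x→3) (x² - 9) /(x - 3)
Factor: (x² - 9)=(x-3)(x + 3)
Cancel (x-3): lim(x→3) (x + 3)=6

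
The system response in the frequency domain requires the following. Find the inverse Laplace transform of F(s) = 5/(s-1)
L^(-1){5/(s-a)} = c·e^(at)
Here a = 1, c = 5

Answer: 5e^(t)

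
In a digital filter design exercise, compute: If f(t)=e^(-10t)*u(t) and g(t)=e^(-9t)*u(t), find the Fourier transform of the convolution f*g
By the convolution theorem: F{f*g} = F(omega)*G(omega)
F(omega) = 1/(10+j*omega), G(omega) = 1/(9+j*omega)
F{f*g} = 1/((10+j*omega)(9+j*omega))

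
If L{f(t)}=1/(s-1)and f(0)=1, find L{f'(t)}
L{f'(t)}=s·F(s) - f(0)=s/(s-1) - 1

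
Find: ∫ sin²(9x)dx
Using identity sin²(u) = (1 - cos(2u))/2:
∫ (1 - cos(18x))/2 dx = x/2 - sin(18x)/36 + C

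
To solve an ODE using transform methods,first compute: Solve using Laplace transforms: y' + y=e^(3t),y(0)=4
Take L: sY - 4+Y = 1/(s-3)
Y(s+1) = 1/(s-3)+4
Y = 1/((s-3)(s+1))+4/(s+1)
Partial fractions: 1/((s-3)(s+1)) = (1/4)/(s-3) - (1/4)/(s+1)
So Y = (1/4)/(s-3)+(15/4)/(s+1)
Inverse Laplace transform (L^(-1){1/(s-3)} = e^(3t), L^(-1){1/(s+1)} = e^(-t)):

Answer: y(t) = (1/4)·e^(3t)+(15/4)·e^(-t)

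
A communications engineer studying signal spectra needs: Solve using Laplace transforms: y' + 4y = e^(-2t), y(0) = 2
Take L: sY - 2 + 4Y=1/(s + 2)
Y(s + 4)=1/(s + 2) + 2
Y=1/((s + 2)(s + 4)) + 2/(s + 4)
Partial fractions: 1/((s + 2)(s + 4))=(1/2)/(s + 2) - (1/2)/(s + 4)
So Y=(1/2)/(s + 2) + (3/2)/(s + 4)
Inverse Laplace transform (L^(-1){1/(s + 2)}=e^(-2t), L^(-1){1/(s + 4)}=e^(-4t)):

Answer: y(t)=(1/2)·e^(-2t) + (3/2)·e^(-4t)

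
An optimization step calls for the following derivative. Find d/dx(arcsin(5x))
d/dx[arcsin(u)]=u'/√(1-u²), u=5x, u'=5

Answer: 5/√(1 - 25x²)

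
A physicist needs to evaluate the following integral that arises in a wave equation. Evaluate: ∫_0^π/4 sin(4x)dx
Antiderivative: -cos(4x)/4
Evaluate at bounds: [-cos(4·π/4)/4] - [-cos(4·0)/4]
= (-(-1) + (1))/4 = 1/2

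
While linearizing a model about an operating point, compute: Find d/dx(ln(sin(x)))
Chain rule: d/dx[ln(u)]=u'/u where u=sin(x)
u'=cos(x)

Answer: (cos(x))/(sin(x))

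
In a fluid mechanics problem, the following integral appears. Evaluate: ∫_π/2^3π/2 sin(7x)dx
Antiderivative: -cos(7x)/7
Evaluate at bounds: [-cos(7·3π/2)/7] - [-cos(7·π/2)/7]
=(-(0) + (0))/7=0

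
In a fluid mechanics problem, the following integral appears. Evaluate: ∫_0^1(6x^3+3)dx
Step 1: Find antiderivative F(x) = (3/2)x^4 + 3x
Step 2: F(1) - F(0) = 9/2 - (0) = 9/2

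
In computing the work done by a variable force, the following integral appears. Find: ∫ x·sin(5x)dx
By parts: u=x, dv=sin(5x) dx
du=dx, v=-cos(5x)/5
=-x·cos(5x)/5+sin(5x)/5²+C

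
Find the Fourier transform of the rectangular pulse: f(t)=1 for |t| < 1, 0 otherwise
F(omega) = integral from -1 to 1 of e^(-j * omega * t) dt
= 2 * sin(1 * omega)/omega = 2 * sinc(1 * omega/pi)

Answer: 2 * sin(1 * omega)/omega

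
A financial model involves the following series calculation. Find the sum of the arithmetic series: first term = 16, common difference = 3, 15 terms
Last term: a_n = 16+(15-1)·3 = 58
Sum = n(a_1+a_n)/2 = 15(16+58)/2 = 555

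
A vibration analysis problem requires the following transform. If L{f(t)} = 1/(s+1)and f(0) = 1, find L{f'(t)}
L{f'(t)}=s·F(s) - f(0)=s/(s + 1) - 1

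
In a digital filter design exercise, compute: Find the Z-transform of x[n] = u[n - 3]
Using the time-shift property: Z{u[n-3]}=z^(-3)*z/(z-1)
=z^(-2)/(z-1)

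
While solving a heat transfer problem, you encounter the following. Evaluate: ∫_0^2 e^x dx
Antiderivative: e^x
Evaluate: (e^2 - 1)

Answer: e^2 - 1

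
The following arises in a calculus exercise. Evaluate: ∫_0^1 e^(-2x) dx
Antiderivative: (1/(-2))e^(-2x)
Evaluate: (1/(-2))(e^-2 - 1)

Answer: (e^-2 - 1)/(-2)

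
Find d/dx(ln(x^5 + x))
Chain rule: d/dx[ln(u)]=u'/u where u=x^5+x
u'=5x^4+1

Answer: (5x^4+1)/(x^5+x)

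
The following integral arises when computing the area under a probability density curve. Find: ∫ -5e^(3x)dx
Since d/dx[e^(3x)]=3e^(3x), we get -5/3 e^(3x)+C

Answer: (-5/3)e^(3x)+C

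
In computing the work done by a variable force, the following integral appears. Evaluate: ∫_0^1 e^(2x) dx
Antiderivative: (1/2)e^(2x)
Evaluate: (1/2)(e^2-1)

Answer: (e^2-1)/2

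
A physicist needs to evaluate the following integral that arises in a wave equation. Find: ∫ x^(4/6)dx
Power rule: ∫ x^(2/3) dx=x^(5/3)/(5/3)+C

Answer: (3/5)·x^(5/3)+C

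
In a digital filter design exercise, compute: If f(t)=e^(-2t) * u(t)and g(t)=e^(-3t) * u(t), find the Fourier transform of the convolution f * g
By the convolution theorem: F{f * g} = F(omega) * G(omega)
F(omega) = 1/(2+j * omega), G(omega) = 1/(3+j * omega)
F{f * g} = 1/((2+j * omega)(3+j * omega))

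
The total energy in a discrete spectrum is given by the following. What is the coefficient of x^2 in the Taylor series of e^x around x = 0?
Taylor series of e^x = Σ x^n/n!
Coefficient of x^2 = 1/2! = 1/2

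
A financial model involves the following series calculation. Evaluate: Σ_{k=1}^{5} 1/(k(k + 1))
Partial fractions: 1/(k(k+1)) = 1/k - 1/(k+1)
Telescoping sum: 1(1-1/6) = 1·5/6

Answer: 5/6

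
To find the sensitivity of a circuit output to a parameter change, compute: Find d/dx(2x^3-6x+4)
Power rule: d/dx(ax^n)=n·a·x^(n-1)
Term by term: 6·x^2 - 6

Answer: 6x^2 - 6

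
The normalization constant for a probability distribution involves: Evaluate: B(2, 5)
B(x,y) = Γ(x)Γ(y)/Γ(x + y) = (x-1)!(y-1)!/(x + y-1)!
B(2,5) = 1!·4!/6! = 1/30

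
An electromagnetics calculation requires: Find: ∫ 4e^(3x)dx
Since d/dx[e^(3x)]=3e^(3x), we get 4/3 e^(3x)+C

Answer: (4/3)e^(3x)+C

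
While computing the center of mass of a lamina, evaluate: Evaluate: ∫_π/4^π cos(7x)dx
Antiderivative: sin(7x)/7
Evaluate at bounds: [sin(7·π)/7] - [sin(7·π/4)/7]
= ((0) - (-√2/2))/7 = √2/14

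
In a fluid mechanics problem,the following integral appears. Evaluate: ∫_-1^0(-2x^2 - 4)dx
Step 1: Find antiderivative F(x) = (-2/3)x^3-4x
Step 2: F(0) - F(-1) = 0 - (14/3) = -14/3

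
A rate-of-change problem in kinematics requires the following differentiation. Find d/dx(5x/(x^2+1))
Quotient rule: (f/g)'=(f'g - fg')/g²
f=5x, f'=5
g=x^2 + 1, g'=2x

Answer: (5·(x^2 + 1) - 10x^2)/(x^2 + 1)²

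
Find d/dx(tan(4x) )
Chain rule: d/dx[tan(u)]=sec²(u)·u' where u=4x
u'=4

Answer: 4·sec²(4x)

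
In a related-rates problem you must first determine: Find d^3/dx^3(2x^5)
Apply power rule 3 times:
d^1: 10x^4
d^2: 40x^3
d^3: 120x^2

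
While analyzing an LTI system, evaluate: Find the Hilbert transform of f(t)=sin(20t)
The Hilbert transform shifts each frequency component by -pi/2.
H{sin(wt)}=-cos(wt)
With w=20: H{sin(20t)}=-cos(20t)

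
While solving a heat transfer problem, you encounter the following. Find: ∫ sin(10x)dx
Using substitution u=10x: ∫ sin(u) du/10=-cos(u)/10 + C

Answer: (-1/10)cos(10x) + C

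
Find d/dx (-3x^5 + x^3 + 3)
Power rule: d/dx(ax^n) = n·a·x^(n-1)
Term by term: -15·x^4+3·x^2

Answer: -15x^4+3x^2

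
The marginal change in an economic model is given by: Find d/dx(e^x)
Chain rule: d/dx[e^u] = e^u · u' where u = x
u' = 1

Answer: 1·e^x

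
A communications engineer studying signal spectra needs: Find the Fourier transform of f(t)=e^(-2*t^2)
The Fourier transform of a Gaussian e^(-a*t^2) is sqrt(pi/a)*e^(-omega^2/(4a)).
With a=2: F(omega)=sqrt(pi/2)*e^(-omega^2/8)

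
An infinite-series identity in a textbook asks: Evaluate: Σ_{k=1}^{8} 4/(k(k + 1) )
Partial fractions: 4/(k(k + 1))=4/k - 4/(k + 1)
Telescoping sum: 4(1 - 1/9)=4·8/9

Answer: 32/9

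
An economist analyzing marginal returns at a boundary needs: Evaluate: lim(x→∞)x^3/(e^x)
Apply L'Hôpital 3 times (∞/∞ each time):
Eventually get 3!/(e^x) → 0

Answer: 0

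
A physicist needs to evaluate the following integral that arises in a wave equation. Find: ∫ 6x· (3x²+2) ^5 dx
Let u = 3x²+2, du = 6x dx
∫ u^5 du = u^6/6+C

Answer: (3x²+2)^6/6+C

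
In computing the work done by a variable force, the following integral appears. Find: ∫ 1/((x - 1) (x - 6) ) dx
Partial fractions: 1/((x-1)(x-6)) = A/(x-1)+B/(x-6)
A = -1/5, B = 1/5
∫ [-1/5· 1/(x-1)+1/5· 1/(x-6)] dx
= (1/5)[ln|x-6| - ln|x-1|]+C

Answer: (1/5)·ln|(x-6)/(x-1)|+C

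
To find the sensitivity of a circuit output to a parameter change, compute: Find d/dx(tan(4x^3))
Chain rule: d/dx[tan(u)]=sec²(u)·u' where u=4x^3
u'=12x^2

Answer: 12x^2·sec²(4x^3)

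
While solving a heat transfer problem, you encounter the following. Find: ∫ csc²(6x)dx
Since d/dx[-cot(6x)] = 6csc²(6x), integral = -cot(6x)/6+C

Answer: (-1/6)cot(6x)+C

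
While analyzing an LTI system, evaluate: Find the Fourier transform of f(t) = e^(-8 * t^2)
The Fourier transform of a Gaussian e^(-a * t^2) is sqrt(pi/a) * e^(-omega^2/(4a)).
With a = 8: F(omega) = sqrt(pi/8) * e^(-omega^2/32)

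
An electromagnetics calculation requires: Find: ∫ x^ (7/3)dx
Power rule: ∫ x^(7/3) dx = x^(10/3)/(10/3) + C

Answer: (3/10)·x^(10/3) + C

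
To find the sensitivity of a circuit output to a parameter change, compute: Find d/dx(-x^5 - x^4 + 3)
Power rule: d/dx(ax^n)=n·a·x^(n-1)
Term by term: -5·x^4-4·x^3

Answer: -5x^4-4x^3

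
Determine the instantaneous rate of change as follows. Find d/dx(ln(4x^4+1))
Chain rule: d/dx[ln(u)] = u'/u where u = 4x^4+1
u' = 16x^3

Answer: (16x^3)/(4x^4+1)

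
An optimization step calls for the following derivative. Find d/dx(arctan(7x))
d/dx[arctan(u)] = u'/(1 + u²), u = 7x, u' = 7

Answer: 7/(1 + 49x²)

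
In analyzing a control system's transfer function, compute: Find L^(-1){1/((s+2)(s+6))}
Partial fractions: 1/((s+2)(s+6))=A/(s+2)+B/(s+6)
Cover-up: A=1/(s+6)|_{s=-2}=1/4; B=1/(s+2)|_{s=-6}=-1/4
L^(-1)=(1/4)e^(-2t) - (1/4)e^(-6t)

Answer: (1/4)(e^(-2t) - e^(-6t))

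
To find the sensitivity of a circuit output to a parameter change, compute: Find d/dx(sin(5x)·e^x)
Product rule: (fg)'=f'g+fg'
f=sin(5x), f'=5·cos(5x)
g=e^x, g'=e^x

Answer: 5·cos(5x)·e^x+sin(5x)·e^x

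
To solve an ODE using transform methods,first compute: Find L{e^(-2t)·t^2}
First shifting: L{e^(at)f(t)}=F(s-a)
L{t^2}=2/s^3
Shift s → s + 2: 2/(s + 2)^3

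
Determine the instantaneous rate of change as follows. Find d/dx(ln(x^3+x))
Chain rule: d/dx[ln(u)] = u'/u where u = x^3+x
u' = 3x^2+1

Answer: (3x^2+1)/(x^3+x)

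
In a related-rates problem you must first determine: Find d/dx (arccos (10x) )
d/dx[arccos(u)] = -u'/√(1-u²), u = 10x, u' = 10

Answer: -10/√(1 - 100x²)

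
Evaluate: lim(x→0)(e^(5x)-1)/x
L'Hôpital (0/0): lim 5e^(5x)/1 = 5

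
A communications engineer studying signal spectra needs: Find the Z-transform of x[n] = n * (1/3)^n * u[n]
Using the property Z{n * a^n * u[n]}=az/(z-a)^2
With a=1/3: X(z)=(1/3)z/(z - 1/3)^2, |z| > 1/3

Answer: (1/3)z/(z - 1/3)^2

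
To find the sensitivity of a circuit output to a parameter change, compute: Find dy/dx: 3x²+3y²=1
Differentiate: 6x+6y·(dy/dx) = 0
dy/dx = -6x/(6y) = -1·(x/y)

Answer: dy/dx = -1·(x/y)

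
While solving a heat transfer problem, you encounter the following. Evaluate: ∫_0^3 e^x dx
Antiderivative: e^x
Evaluate: (e^3 - 1)

Answer: e^3 - 1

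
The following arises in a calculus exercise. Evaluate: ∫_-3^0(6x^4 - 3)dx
Step 1: Find antiderivative F(x) = (6/5)x^5 - 3x
Step 2: F(0) - F(-3) = 0 - (-1413/5) = 1413/5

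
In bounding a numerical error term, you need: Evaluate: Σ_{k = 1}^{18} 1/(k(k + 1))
Partial fractions: 1/(k(k + 1)) = 1/k - 1/(k + 1)
Telescoping sum: 1(1 - 1/19) = 1·18/19

Answer: 18/19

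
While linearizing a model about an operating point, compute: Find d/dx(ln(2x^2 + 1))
Chain rule: d/dx[ln(u)]=u'/u where u=2x^2 + 1
u'=4x

Answer: (4x)/(2x^2 + 1)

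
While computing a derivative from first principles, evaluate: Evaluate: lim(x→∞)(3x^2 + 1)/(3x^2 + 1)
Divide numerator and denominator by x^2:
lim (3 + 1/x^2)/(3 + 1/x^2) = 1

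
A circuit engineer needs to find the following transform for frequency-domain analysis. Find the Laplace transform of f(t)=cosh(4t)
L{cosh(at)}=s/(s²-a²)
L{cosh(4t)}=s/(s²-16)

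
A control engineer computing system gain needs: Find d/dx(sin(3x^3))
Chain rule: d/dx[sin(u)] = cos(u)·u' where u = 3x^3
u' = 9x^2

Answer: 9x^2·cos(3x^3)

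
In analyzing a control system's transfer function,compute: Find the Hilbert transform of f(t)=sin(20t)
The Hilbert transform shifts each frequency component by -pi/2.
H{sin(wt)} = -cos(wt)
With w = 20: H{sin(20t)} = -cos(20t)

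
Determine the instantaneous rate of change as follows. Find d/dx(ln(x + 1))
Chain rule: d/dx[ln(u)] = u'/u where u = x+1
u' = 1

Answer: (1)/(x+1)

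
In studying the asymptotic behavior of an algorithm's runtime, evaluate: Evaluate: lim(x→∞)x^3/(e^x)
Apply L'Hôpital 3 times (∞/∞ each time):
Eventually get 3!/(e^x) → 0

Answer: 0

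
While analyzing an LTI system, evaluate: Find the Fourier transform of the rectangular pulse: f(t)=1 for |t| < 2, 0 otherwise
F(omega)=integral from -2 to 2 of e^(-j*omega*t) dt
=2*sin(2*omega)/omega=4*sinc(2*omega/pi)

Answer: 2*sin(2*omega)/omega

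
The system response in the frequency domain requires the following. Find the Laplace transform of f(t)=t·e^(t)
L{t·e^(at)}=1/(s-a)²
L{t·e^(t)}=1/(s-1)²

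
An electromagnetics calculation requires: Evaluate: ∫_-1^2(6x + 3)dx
Step 1: Find antiderivative F(x) = 3x^2 + 3x
Step 2: F(2) - F(-1) = 18 - (0) = 18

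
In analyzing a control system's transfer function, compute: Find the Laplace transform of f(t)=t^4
L{t^n}=n!/s^(n + 1)
L{t^4}=4!/s^5=24/s^5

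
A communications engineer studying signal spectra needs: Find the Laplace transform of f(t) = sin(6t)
L{sin(wt)} = w/(s²+w²)
L{sin(6t)} = 6/(s²+36)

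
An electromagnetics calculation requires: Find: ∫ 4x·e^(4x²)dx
Let u=4x², du=8x dx
∫ (1/2)e^u du=e^u/2+C

Answer: e^(4x²)/2+C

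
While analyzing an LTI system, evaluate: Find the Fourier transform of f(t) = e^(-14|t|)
Using the standard pair: F{e^(-a|t|)} = 2a/(a^2+omega^2)
With a = 14: F(omega) = 28/(196+omega^2)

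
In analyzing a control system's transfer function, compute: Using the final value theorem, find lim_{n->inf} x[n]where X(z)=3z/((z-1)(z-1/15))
Final value theorem: lim x[n]=lim_{z->1} (z-1) * X(z)
(z-1) * X(z)=3z/(z-1/15)
As z->1: 3/(1-1/15)=3/(14/15)=45/14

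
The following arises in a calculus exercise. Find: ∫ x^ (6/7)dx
Power rule: ∫ x^(6/7) dx=x^(13/7)/(13/7)+C

Answer: (7/13)·x^(13/7)+C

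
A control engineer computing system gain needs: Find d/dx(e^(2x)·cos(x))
Product rule: (fg)' = f'g+fg'
f = e^(2x), f' = 2·e^(2x)
g = cos(x), g' = -sin(x)

Answer: 2·e^(2x)·cos(x) - e^(2x)·sin(x)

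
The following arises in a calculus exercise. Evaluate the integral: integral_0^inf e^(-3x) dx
integral_0^inf e^(-3x) dx=[-1/3*e^(-3x)]_0^inf
=0 - (-1/3)=1/3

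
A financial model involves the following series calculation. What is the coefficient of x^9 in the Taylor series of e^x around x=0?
Taylor series of e^x = Σ x^n/n!
Coefficient of x^9 = 1/9! = 1/362880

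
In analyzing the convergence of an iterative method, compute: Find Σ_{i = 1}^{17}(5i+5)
= 5·Σ i+5·17 = 5·153+85 = 850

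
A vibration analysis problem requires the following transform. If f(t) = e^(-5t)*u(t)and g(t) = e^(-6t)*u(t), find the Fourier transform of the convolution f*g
By the convolution theorem: F{f * g}=F(omega) * G(omega)
F(omega)=1/(5+j * omega), G(omega)=1/(6+j * omega)
F{f * g}=1/((5+j * omega)(6+j * omega))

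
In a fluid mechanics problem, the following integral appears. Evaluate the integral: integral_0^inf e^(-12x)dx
integral_0^inf e^(-12x) dx=[-1/12 * e^(-12x)]_0^inf
=0 - (-1/12)=1/12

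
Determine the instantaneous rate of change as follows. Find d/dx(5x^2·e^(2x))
Product rule: (fg)'=f'g + fg'
f=5x^2, f'=10x
g=e^(2x), g'=2·e^(2x)

Answer: 10x·e^(2x) + 10x^2·e^(2x)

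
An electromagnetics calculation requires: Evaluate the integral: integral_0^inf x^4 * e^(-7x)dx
This is a Gamma integral. Substitute u = 7x (du = 7 dx):
integral_0^inf x^4 * e^(-7x) dx = (1/7^5) integral_0^inf u^4 * e^(-u) du
= Gamma(5)/7^5 = 4!/7^5 = 24/16807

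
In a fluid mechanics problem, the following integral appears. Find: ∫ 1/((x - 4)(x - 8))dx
Partial fractions: 1/((x-4)(x-8)) = A/(x-4) + B/(x-8)
A = -1/4, B = 1/4
∫ [-1/4· 1/(x-4) + 1/4· 1/(x-8)] dx
= (1/4)[ln|x-8| - ln|x-4|] + C

Answer: (1/4)·ln|(x-8)/(x-4)| + C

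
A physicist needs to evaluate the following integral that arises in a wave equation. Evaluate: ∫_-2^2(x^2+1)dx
Step 1: Find antiderivative F(x) = (1/3)x^3 + x
Step 2: F(2) - F(-2) = 14/3 - (-14/3) = 28/3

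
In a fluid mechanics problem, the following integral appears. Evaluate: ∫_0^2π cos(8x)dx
Antiderivative: sin(8x)/8
Evaluate at bounds: [sin(8·2π)/8] - [sin(8·0)/8]
=((0) - (0))/8=0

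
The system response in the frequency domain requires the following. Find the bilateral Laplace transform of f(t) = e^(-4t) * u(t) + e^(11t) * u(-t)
For e^(-4t) * u(t): L=1/(s + 4), Re(s) > -4
For e^(11t) * u(-t): L=-1/(s-11), Re(s) < 11
Combined: F(s)=1/(s + 4) - 1/(s-11), -4 < Re(s) < 11

Answer: 1/(s + 4) - 1/(s-11), ROC: -4 < Re(s) < 11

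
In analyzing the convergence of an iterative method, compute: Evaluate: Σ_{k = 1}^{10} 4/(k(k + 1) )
Partial fractions: 4/(k(k + 1))=4/k - 4/(k + 1)
Telescoping sum: 4(1 - 1/11)=4·10/11

Answer: 40/11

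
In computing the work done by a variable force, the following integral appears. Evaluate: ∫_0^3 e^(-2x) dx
Antiderivative: (1/(-2))e^(-2x)
Evaluate: (1/(-2))(e^-6-1)

Answer: (e^-6-1)/(-2)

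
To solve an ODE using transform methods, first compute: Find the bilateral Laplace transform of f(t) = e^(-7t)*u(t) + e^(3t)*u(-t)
For e^(-7t) * u(t): L = 1/(s+7), Re(s) > -7
For e^(3t) * u(-t): L = -1/(s-3), Re(s) < 3
Combined: F(s) = 1/(s+7)-1/(s-3), -7 < Re(s) < 3

Answer: 1/(s+7)-1/(s-3), ROC: -7 < Re(s) < 3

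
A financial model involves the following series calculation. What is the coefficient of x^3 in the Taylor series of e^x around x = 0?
Taylor series of e^x = Σ x^n/n!
Coefficient of x^3 = 1/3! = 1/6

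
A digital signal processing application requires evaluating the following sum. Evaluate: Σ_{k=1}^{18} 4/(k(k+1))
Partial fractions: 4/(k(k + 1)) = 4/k - 4/(k + 1)
Telescoping sum: 4(1 - 1/19) = 4·18/19

Answer: 72/19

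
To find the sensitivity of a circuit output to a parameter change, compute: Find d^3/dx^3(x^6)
Apply power rule 3 times:
d^1: 6x^5
d^2: 30x^4
d^3: 120x^3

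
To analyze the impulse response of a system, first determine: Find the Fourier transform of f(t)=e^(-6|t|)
Using the standard pair: F{e^(-a|t|)}=2a/(a^2+omega^2)
With a=6: F(omega)=12/(36+omega^2)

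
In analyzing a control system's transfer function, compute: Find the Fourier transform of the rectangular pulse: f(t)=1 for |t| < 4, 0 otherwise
F(omega) = integral from -4 to 4 of e^(-j * omega * t) dt
= 2 * sin(4 * omega)/omega = 8 * sinc(4 * omega/pi)

Answer: 2 * sin(4 * omega)/omega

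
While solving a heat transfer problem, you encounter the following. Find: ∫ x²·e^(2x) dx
Integration by parts twice:
First: u=x², dv=e^(2x) dx => x²e^(2x)/2 - (2/2)∫ xe^(2x) dx
Second (∫ xe^(2x) dx): xe^(2x)/2 - e^(2x)/4
Combining: e^(2x)(x²/2-2x/4+2/8)+C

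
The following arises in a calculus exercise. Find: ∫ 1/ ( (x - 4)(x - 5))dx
Partial fractions: 1/((x-4)(x-5)) = A/(x-4)+B/(x-5)
A = -1, B = 1
∫ [-1· 1/(x-4)+1· 1/(x-5)] dx
= (1)[ln|x-5| - ln|x-4|]+C

Answer: ln|(x-5)/(x-4)|+C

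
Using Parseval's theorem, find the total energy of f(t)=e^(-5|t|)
Parseval's theorem: E=integral |f(t)|^2 dt=(1/2pi) integral |F(omega)|^2 domega
E=integral_{-inf}^{inf} e^(-10|t|) dt=2*integral_0^inf e^(-10t) dt=2/(2*5)=1/5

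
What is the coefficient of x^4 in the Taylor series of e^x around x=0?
Taylor series of e^x=Σ x^n/n!
Coefficient of x^4=1/4!=1/24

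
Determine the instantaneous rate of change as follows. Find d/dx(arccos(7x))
d/dx[arccos(u)] = -u'/√(1-u²), u = 7x, u' = 7

Answer: -7/√(1 - 49x²)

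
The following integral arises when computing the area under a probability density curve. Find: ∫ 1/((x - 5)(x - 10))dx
Partial fractions: 1/((x-5)(x-10))=A/(x-5) + B/(x-10)
A=-1/5, B=1/5
∫ [-1/5· 1/(x-5) + 1/5· 1/(x-10)] dx
=(1/5)[ln|x-10| - ln|x-5|] + C

Answer: (1/5)·ln|(x-10)/(x-5)| + C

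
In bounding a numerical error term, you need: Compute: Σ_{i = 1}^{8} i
Using formula: Σ i^1 = n(n + 1)/2 = 8·9/2 = 36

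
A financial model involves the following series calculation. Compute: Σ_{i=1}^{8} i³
Using formula: Σ i^3 = [n(n+1)/2]² = [8·9/2]² = 1296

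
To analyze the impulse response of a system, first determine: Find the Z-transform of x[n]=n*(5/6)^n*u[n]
Using the property Z{n*a^n*u[n]} = az/(z-a)^2
With a = 5/6: X(z) = (5/6)z/(z - 5/6)^2, |z| > 5/6

Answer: (5/6)z/(z - 5/6)^2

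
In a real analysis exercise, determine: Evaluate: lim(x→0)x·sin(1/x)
Squeeze theorem: -|x| ≤ x·sin(1/x) ≤ |x|
Since x → 0 as x → 0, by squeeze theorem the limit is 0

Answer: 0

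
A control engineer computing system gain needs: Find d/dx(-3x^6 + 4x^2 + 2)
Power rule: d/dx(ax^n) = n·a·x^(n-1)
Term by term: -18·x^5 + 8·x

Answer: -18x^5 + 8x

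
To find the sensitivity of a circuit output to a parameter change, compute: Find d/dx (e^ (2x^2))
Chain rule: d/dx[e^u]=e^u · u' where u=2x^2
u'=4x

Answer: 4x·e^(2x^2)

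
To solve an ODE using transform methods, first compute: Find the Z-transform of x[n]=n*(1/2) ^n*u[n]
Using the property Z{n * a^n * u[n]}=az/(z-a)^2
With a=1/2: X(z)=(1/2)z/(z - 1/2)^2, |z| > 1/2

Answer: (1/2)z/(z - 1/2)^2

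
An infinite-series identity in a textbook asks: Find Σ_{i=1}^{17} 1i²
=1·n(n + 1)(2n + 1)/6=1·17·18·35/6=1785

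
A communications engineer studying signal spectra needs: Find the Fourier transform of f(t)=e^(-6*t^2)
The Fourier transform of a Gaussian e^(-a * t^2) is sqrt(pi/a) * e^(-omega^2/(4a)).
With a=6: F(omega)=sqrt(pi/6) * e^(-omega^2/24)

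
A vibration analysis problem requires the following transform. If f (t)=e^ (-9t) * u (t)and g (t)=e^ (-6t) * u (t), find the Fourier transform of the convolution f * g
By the convolution theorem: F{f*g}=F(omega)*G(omega)
F(omega)=1/(9 + j*omega), G(omega)=1/(6 + j*omega)
F{f*g}=1/((9 + j*omega)(6 + j*omega))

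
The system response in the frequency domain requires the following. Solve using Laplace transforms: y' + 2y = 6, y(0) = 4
Take L of both sides: sY(s)-4+2Y(s)=6/s
Y(s)(s+2)=6/s+4
Y(s)=6/(s(s+2))+4/(s+2)
Partial fractions: 6/(s(s+2))=3/s - 3/(s+2)
So Y(s)=3/s+1/(s+2)
Inverse transform (L^(-1){1/s}=1, L^(-1){1/(s+2)}=e^(-2t)):

Answer: y(t)=3+e^(-2t)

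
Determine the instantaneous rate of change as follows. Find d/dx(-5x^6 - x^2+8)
Power rule: d/dx(ax^n) = n·a·x^(n-1)
Term by term: -30·x^5 - 2·x

Answer: -30x^5 - 2x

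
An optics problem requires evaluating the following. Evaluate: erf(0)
erf(0)=0 (error function is odd and erf(0)=0 by definition)

Answer: 0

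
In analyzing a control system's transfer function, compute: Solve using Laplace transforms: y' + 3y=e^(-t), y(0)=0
Take L: sY - 0+3Y = 1/(s+1)
Y(s+3) = 1/(s+1)+0
Y = 1/((s+1)(s+3))+0/(s+3)
Partial fractions: 1/((s+1)(s+3)) = (1/2)/(s+1) - (1/2)/(s+3)
So Y = (1/2)/(s+1) - (1/2)/(s+3)
Inverse Laplace transform (L^(-1){1/(s+1)} = e^(-t), L^(-1){1/(s+3)} = e^(-3t)):

Answer: y(t) = (1/2)·e^(-t) - (1/2)·e^(-3t)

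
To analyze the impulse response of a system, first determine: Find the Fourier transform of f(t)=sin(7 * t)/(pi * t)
sin(W*t)/(pi*t)=(W/pi)*sinc(W*t/pi) is the impulse response of the ideal low-pass filter with cutoff W (here W=7).
Its Fourier transform is a rectangular function:
F(omega)=1 for |omega| < 7, 0 otherwise

Answer: rect(omega/14) [i.e., 1 for |omega| < 7, 0 otherwise]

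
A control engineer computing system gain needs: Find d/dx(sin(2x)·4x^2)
Product rule: (fg)'=f'g+fg'
f=sin(2x), f'=2·cos(2x)
g=4x^2, g'=8x

Answer: 8·cos(2x)·x^2+8·sin(2x)·x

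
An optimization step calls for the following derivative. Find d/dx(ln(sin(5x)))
Chain rule: d/dx[ln(u)]=u'/u where u=sin(5x)
u'=5cos(5x)

Answer: (5cos(5x))/(sin(5x))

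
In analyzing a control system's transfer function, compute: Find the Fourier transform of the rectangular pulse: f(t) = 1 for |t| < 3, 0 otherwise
F(omega) = integral from -3 to 3 of e^(-j * omega * t) dt
= 2 * sin(3 * omega)/omega = 6 * sinc(3 * omega/pi)

Answer: 2 * sin(3 * omega)/omega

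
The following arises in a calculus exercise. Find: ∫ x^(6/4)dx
Power rule: ∫ x^(3/2) dx=x^(5/2)/(5/2) + C

Answer: (2/5)·x^(5/2) + C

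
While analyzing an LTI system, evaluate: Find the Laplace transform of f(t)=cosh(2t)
L{cosh(at)}=s/(s²-a²)
L{cosh(2t)}=s/(s²-4)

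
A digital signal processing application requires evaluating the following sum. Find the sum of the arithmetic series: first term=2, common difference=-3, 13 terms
Last term: a_n=2+(13-1)·-3=-34
Sum=n(a_1+a_n)/2=13(2+(-34))/2=-208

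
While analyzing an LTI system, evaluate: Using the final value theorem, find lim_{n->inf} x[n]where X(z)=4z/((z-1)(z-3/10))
Final value theorem: lim x[n] = lim_{z->1} (z-1)*X(z)
(z-1)*X(z) = 4z/(z-3/10)
As z->1: 4/(1-3/10) = 4/(7/10) = 40/7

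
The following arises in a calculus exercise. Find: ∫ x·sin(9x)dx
By parts: u=x, dv=sin(9x) dx
du=dx, v=-cos(9x)/9
=-x·cos(9x)/9+sin(9x)/9²+C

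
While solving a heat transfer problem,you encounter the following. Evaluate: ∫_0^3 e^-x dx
Antiderivative: -e^-x
Evaluate: -(e^-3 - 1)

Answer: (e^-3 - 1)/(-1)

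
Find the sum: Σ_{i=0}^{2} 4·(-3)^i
Geometric series: S=a(1 - r^n)/(1 - r)
a=4, r=-3, n=3
S=4(1 + 27)/4=28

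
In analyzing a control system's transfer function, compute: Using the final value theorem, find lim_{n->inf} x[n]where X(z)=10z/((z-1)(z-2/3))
Final value theorem: lim x[n]=lim_{z->1} (z-1)*X(z)
(z-1)*X(z)=10z/(z-2/3)
As z->1: 10/(1-2/3)=10/(1/3)=30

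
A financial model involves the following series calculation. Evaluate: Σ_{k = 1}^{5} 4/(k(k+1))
Partial fractions: 4/(k(k + 1)) = 4/k - 4/(k + 1)
Telescoping sum: 4(1 - 1/6) = 4·5/6

Answer: 10/3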